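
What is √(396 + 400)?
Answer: 2*√199 ≈ 28.213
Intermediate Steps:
√(396 + 400) = √796 = 2*√199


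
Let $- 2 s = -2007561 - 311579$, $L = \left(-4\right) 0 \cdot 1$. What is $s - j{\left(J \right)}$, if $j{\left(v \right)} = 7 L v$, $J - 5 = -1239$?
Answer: $1159570$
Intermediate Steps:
$L = 0$ ($L = 0 \cdot 1 = 0$)
$J = -1234$ ($J = 5 - 1239 = -1234$)
$s = 1159570$ ($s = - \frac{-2007561 - 311579}{2} = \left(- \frac{1}{2}\right) \left(-2319140\right) = 1159570$)
$j{\left(v \right)} = 0$ ($j{\left(v \right)} = 7 \cdot 0 v = 0 v = 0$)
$s - j{\left(J \right)} = 1159570 - 0 = 1159570 + 0 = 1159570$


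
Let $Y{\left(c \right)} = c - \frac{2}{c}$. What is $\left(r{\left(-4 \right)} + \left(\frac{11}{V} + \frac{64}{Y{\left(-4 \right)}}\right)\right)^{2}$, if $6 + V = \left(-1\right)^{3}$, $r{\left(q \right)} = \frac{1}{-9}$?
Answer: $\frac{1582564}{3969} \approx 398.73$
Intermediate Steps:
$r{\left(q \right)} = - \frac{1}{9}$
$V = -7$ ($V = -6 + \left(-1\right)^{3} = -6 - 1 = -7$)
$\left(r{\left(-4 \right)} + \left(\frac{11}{V} + \frac{64}{Y{\left(-4 \right)}}\right)\right)^{2} = \left(- \frac{1}{9} + \left(\frac{11}{-7} + \frac{64}{-4 - \frac{2}{-4}}\right)\right)^{2} = \left(- \frac{1}{9} + \left(11 \left(- \frac{1}{7}\right) + \frac{64}{-4 - - \frac{1}{2}}\right)\right)^{2} = \left(- \frac{1}{9} + \left(- \frac{11}{7} + \frac{64}{-4 + \frac{1}{2}}\right)\right)^{2} = \left(- \frac{1}{9} + \left(- \frac{11}{7} + \frac{64}{- \frac{7}{2}}\right)\right)^{2} = \left(- \frac{1}{9} + \left(- \frac{11}{7} + 64 \left(- \frac{2}{7}\right)\right)\right)^{2} = \left(- \frac{1}{9} - \frac{139}{7}\right)^{2} = \left(- \frac{1258}{63}\right)^{2} = \frac{1582564}{3969}$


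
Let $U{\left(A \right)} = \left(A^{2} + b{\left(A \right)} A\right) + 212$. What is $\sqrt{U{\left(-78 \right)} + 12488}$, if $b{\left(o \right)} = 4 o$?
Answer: $28 \sqrt{55} \approx 207.65$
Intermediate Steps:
$U{\left(A \right)} = 212 + 5 A^{2}$ ($U{\left(A \right)} = \left(A^{2} + 4 A A\right) + 212 = \left(A^{2} + 4 A^{2}\right) + 212 = 5 A^{2} + 212 = 212 + 5 A^{2}$)
$\sqrt{U{\left(-78 \right)} + 12488} = \sqrt{\left(212 + 5 \left(-78\right)^{2}\right) + 12488} = \sqrt{\left(212 + 5 \cdot 6084\right) + 12488} = \sqrt{\left(212 + 30420\right) + 12488} = \sqrt{30632 + 12488} = \sqrt{43120} = 28 \sqrt{55}$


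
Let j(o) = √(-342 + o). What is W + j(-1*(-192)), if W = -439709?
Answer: -439709 + 5*I*√6 ≈ -4.3971e+5 + 12.247*I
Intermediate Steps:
W + j(-1*(-192)) = -439709 + √(-342 - 1*(-192)) = -439709 + √(-342 + 192) = -439709 + √(-150) = -439709 + 5*I*√6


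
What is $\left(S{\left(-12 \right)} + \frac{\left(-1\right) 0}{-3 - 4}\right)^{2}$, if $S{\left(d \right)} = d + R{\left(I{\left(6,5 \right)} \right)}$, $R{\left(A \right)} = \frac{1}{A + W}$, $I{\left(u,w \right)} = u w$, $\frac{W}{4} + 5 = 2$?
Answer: $\frac{46225}{324} \approx 142.67$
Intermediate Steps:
$W = -12$ ($W = -20 + 4 \cdot 2 = -20 + 8 = -12$)
$R{\left(A \right)} = \frac{1}{-12 + A}$ ($R{\left(A \right)} = \frac{1}{A - 12} = \frac{1}{-12 + A}$)
$S{\left(d \right)} = \frac{1}{18} + d$ ($S{\left(d \right)} = d + \frac{1}{-12 + 6 \cdot 5} = d + \frac{1}{-12 + 30} = d + \frac{1}{18} = \frac{1}{18} + d$)
$\left(S{\left(-12 \right)} + \frac{\left(-1\right) 0}{-3 - 4}\right)^{2} = \left(\left(\frac{1}{18} - 12\right) + \frac{\left(-1\right) 0}{-3 - 4}\right)^{2} = \left(- \frac{215}{18} + \frac{0}{-7}\right)^{2} = \left(- \frac{215}{18} + 0 \left(- \frac{1}{7}\right)\right)^{2} = \left(- \frac{215}{18} + 0\right)^{2} = \left(- \frac{215}{18}\right)^{2} = \frac{46225}{324}$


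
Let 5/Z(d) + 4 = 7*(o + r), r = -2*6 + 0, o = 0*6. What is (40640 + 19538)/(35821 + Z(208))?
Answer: 5295664/3152243 ≈ 1.6800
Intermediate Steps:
o = 0
r = -12 (r = -12 + 0 = -12)
Z(d) = -5/88 (Z(d) = 5/(-4 + 7*(0 - 12)) = 5/(-4 + 7*(-12)) = 5/(-4 - 84) = 5/(-88) = 5*(-1/88) = -5/88)
(40640 + 19538)/(35821 + Z(208)) = (40640 + 19538)/(35821 - 5/88) = 60178/(3152243/88) = 60178*(88/3152243) = 5295664/3152243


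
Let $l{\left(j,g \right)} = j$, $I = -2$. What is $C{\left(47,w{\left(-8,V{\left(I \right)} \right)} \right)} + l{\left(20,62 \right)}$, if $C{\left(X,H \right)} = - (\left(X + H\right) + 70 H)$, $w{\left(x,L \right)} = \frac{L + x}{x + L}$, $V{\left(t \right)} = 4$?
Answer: $-98$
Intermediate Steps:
$w{\left(x,L \right)} = 1$ ($w{\left(x,L \right)} = \frac{L + x}{L + x} = 1$)
$C{\left(X,H \right)} = - X - 71 H$ ($C{\left(X,H \right)} = - (\left(H + X\right) + 70 H) = - (X + 71 H) = - X - 71 H$)
$C{\left(47,w{\left(-8,V{\left(I \right)} \right)} \right)} + l{\left(20,62 \right)} = \left(\left(-1\right) 47 - 71\right) + 20 = \left(-47 - 71\right) + 20 = -118 + 20 = -98$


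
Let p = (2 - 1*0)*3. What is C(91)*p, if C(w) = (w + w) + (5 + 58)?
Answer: 1470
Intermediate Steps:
p = 6 (p = (2 + 0)*3 = 2*3 = 6)
C(w) = 63 + 2*w (C(w) = 2*w + 63 = 63 + 2*w)
C(91)*p = (63 + 2*91)*6 = (63 + 182)*6 = 245*6 = 1470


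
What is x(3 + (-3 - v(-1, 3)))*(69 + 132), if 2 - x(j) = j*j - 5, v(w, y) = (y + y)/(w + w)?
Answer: -402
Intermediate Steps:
v(w, y) = y/w (v(w, y) = (2*y)/((2*w)) = (2*y)*(1/(2*w)) = y/w)
x(j) = 7 - j² (x(j) = 2 - (j*j - 5) = 2 - (j² - 5) = 2 - (-5 + j²) = 2 + (5 - j²) = 7 - j²)
x(3 + (-3 - v(-1, 3)))*(69 + 132) = (7 - (3 + (-3 - 3/(-1)))²)*(69 + 132) = (7 - (3 + (-3 - 3*(-1)))²)*201 = (7 - (3 + (-3 - 1*(-3)))²)*201 = (7 - (3 + (-3 + 3))²)*201 = (7 - (3 + 0)²)*201 = (7 - 1*3²)*201 = (7 - 1*9)*201 = (7 - 9)*201 = -2*201 = -402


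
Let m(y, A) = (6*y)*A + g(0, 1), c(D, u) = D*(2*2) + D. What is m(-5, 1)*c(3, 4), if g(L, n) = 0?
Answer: -450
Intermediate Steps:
c(D, u) = 5*D (c(D, u) = D*4 + D = 4*D + D = 5*D)
m(y, A) = 6*A*y (m(y, A) = (6*y)*A + 0 = 6*A*y + 0 = 6*A*y)
m(-5, 1)*c(3, 4) = (6*1*(-5))*(5*3) = -30*15 = -450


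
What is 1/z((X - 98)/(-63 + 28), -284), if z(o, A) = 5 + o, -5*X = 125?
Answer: 35/298 ≈ 0.11745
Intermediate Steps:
X = -25 (X = -⅕*125 = -25)
1/z((X - 98)/(-63 + 28), -284) = 1/(5 + (-25 - 98)/(-63 + 28)) = 1/(5 - 123/(-35)) = 1/(5 - 123*(-1/35)) = 1/(5 + 123/35) = 1/(298/35) = 35/298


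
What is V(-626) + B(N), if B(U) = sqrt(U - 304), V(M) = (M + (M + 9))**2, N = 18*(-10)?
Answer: 1545049 + 22*I ≈ 1.545e+6 + 22.0*I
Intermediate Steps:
N = -180
V(M) = (9 + 2*M)**2 (V(M) = (M + (9 + M))**2 = (9 + 2*M)**2)
B(U) = sqrt(-304 + U)
V(-626) + B(N) = (9 + 2*(-626))**2 + sqrt(-304 - 180) = (9 - 1252)**2 + sqrt(-484) = (-1243)**2 + 22*I = 1545049 + 22*I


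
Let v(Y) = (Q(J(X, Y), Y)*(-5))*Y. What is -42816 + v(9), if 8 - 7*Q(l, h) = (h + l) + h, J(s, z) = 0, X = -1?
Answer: -299262/7 ≈ -42752.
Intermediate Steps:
Q(l, h) = 8/7 - 2*h/7 - l/7 (Q(l, h) = 8/7 - ((h + l) + h)/7 = 8/7 - (l + 2*h)/7 = 8/7 + (-2*h/7 - l/7) = 8/7 - 2*h/7 - l/7)
v(Y) = Y*(-40/7 + 10*Y/7) (v(Y) = ((8/7 - 2*Y/7 - 1/7*0)*(-5))*Y = ((8/7 - 2*Y/7 + 0)*(-5))*Y = ((8/7 - 2*Y/7)*(-5))*Y = (-40/7 + 10*Y/7)*Y = Y*(-40/7 + 10*Y/7))
-42816 + v(9) = -42816 + (10/7)*9*(-4 + 9) = -42816 + (10/7)*9*5 = -42816 + 450/7 = -299262/7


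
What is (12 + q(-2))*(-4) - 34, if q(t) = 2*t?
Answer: -66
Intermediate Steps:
(12 + q(-2))*(-4) - 34 = (12 + 2*(-2))*(-4) - 34 = (12 - 4)*(-4) - 34 = 8*(-4) - 34 = -32 - 34 = -66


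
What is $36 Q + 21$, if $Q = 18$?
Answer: $669$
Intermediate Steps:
$36 Q + 21 = 36 \cdot 18 + 21 = 648 + 21 = 669$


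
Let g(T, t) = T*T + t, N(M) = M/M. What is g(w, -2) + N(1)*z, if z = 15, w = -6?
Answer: 49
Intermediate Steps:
N(M) = 1
g(T, t) = t + T² (g(T, t) = T² + t = t + T²)
g(w, -2) + N(1)*z = (-2 + (-6)²) + 1*15 = (-2 + 36) + 15 = 34 + 15 = 49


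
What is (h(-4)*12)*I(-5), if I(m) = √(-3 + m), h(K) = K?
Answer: -96*I*√2 ≈ -135.76*I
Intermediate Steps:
(h(-4)*12)*I(-5) = (-4*12)*√(-3 - 5) = -96*I*√2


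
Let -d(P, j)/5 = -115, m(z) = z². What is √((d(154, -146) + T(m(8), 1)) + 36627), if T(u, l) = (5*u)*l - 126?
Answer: 2*√9349 ≈ 193.38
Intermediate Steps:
d(P, j) = 575 (d(P, j) = -5*(-115) = 575)
T(u, l) = -126 + 5*l*u (T(u, l) = 5*l*u - 126 = -126 + 5*l*u)
√((d(154, -146) + T(m(8), 1)) + 36627) = √((575 + (-126 + 5*1*8²)) + 36627) = √((575 + (-126 + 5*1*64)) + 36627) = √((575 + (-126 + 320)) + 36627) = √((575 + 194) + 36627) = √(769 + 36627) = √37396 = 2*√9349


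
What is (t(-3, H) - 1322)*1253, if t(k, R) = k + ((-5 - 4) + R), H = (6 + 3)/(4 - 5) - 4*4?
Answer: -1702827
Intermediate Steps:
H = -25 (H = 9/(-1) - 16 = 9*(-1) - 16 = -9 - 16 = -25)
t(k, R) = -9 + R + k (t(k, R) = k + (-9 + R) = -9 + R + k)
(t(-3, H) - 1322)*1253 = ((-9 - 25 - 3) - 1322)*1253 = (-37 - 1322)*1253 = -1359*1253 = -1702827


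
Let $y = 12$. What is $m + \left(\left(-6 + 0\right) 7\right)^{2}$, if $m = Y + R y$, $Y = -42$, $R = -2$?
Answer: $1698$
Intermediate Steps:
$m = -66$ ($m = -42 - 24 = -66$)
$m + \left(\left(-6 + 0\right) 7\right)^{2} = -66 + \left(\left(-6 + 0\right) 7\right)^{2} = -66 + \left(\left(-6\right) 7\right)^{2} = -66 + \left(-42\right)^{2} = -66 + 1764 = 1698$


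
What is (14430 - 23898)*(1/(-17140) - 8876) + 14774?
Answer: 360166001837/4285 ≈ 8.4053e+7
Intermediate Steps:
(14430 - 23898)*(1/(-17140) - 8876) + 14774 = -9468*(-1/17140 - 8876) + 14774 = -9468*(-152134641/17140) + 14774 = 360102695247/4285 + 14774 = 360166001837/4285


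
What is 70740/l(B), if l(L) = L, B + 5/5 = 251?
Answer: 7074/25 ≈ 282.96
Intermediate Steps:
B = 250 (B = -1 + 251 = 250)
70740/l(B) = 70740/250 = 70740*(1/250) = 7074/25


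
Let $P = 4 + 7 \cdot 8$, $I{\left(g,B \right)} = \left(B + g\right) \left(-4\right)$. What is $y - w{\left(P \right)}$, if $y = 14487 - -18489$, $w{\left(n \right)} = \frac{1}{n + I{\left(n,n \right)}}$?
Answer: $\frac{13849921}{420} \approx 32976.0$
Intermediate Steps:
$I{\left(g,B \right)} = - 4 B - 4 g$
$P = 60$ ($P = 4 + 56 = 60$)
$w{\left(n \right)} = - \frac{1}{7 n}$ ($w{\left(n \right)} = \frac{1}{n - 8 n} = \frac{1}{\left(-7\right) n} = - \frac{1}{7 n}$)
$y = 32976$ ($y = 14487 + 18489 = 32976$)
$y - w{\left(P \right)} = 32976 - - \frac{1}{7 \cdot 60} = 32976 - \left(- \frac{1}{7}\right) \frac{1}{60} = 32976 - - \frac{1}{420} = 32976 + \frac{1}{420} = \frac{13849921}{420}$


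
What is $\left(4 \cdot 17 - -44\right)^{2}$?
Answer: $12544$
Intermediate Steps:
$\left(4 \cdot 17 - -44\right)^{2} = \left(68 + 44\right)^{2} = 112^{2} = 12544$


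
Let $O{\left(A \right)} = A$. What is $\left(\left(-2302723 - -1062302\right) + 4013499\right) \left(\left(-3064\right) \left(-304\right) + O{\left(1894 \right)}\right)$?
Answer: $2588252351300$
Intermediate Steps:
$\left(\left(-2302723 - -1062302\right) + 4013499\right) \left(\left(-3064\right) \left(-304\right) + O{\left(1894 \right)}\right) = \left(\left(-2302723 - -1062302\right) + 4013499\right) \left(\left(-3064\right) \left(-304\right) + 1894\right) = \left(\left(-2302723 + 1062302\right) + 4013499\right) \left(931456 + 1894\right) = \left(-1240421 + 4013499\right) 933350 = 2773078 \cdot 933350 = 2588252351300$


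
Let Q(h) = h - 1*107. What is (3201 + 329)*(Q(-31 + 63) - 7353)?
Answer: -26220840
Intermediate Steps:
Q(h) = -107 + h (Q(h) = h - 107 = -107 + h)
(3201 + 329)*(Q(-31 + 63) - 7353) = (3201 + 329)*((-107 + (-31 + 63)) - 7353) = 3530*((-107 + 32) - 7353) = 3530*(-75 - 7353) = 3530*(-7428) = -26220840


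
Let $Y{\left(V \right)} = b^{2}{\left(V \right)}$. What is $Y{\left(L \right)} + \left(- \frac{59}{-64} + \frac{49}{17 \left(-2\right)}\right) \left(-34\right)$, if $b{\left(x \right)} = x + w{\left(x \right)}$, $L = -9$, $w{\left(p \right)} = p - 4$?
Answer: $\frac{16053}{32} \approx 501.66$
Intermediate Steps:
$w{\left(p \right)} = -4 + p$
$b{\left(x \right)} = -4 + 2 x$ ($b{\left(x \right)} = x + \left(-4 + x\right) = -4 + 2 x$)
$Y{\left(V \right)} = \left(-4 + 2 V\right)^{2}$
$Y{\left(L \right)} + \left(- \frac{59}{-64} + \frac{49}{17 \left(-2\right)}\right) \left(-34\right) = 4 \left(-2 - 9\right)^{2} + \left(- \frac{59}{-64} + \frac{49}{17 \left(-2\right)}\right) \left(-34\right) = 4 \left(-11\right)^{2} + \left(\left(-59\right) \left(- \frac{1}{64}\right) + \frac{49}{-34}\right) \left(-34\right) = 4 \cdot 121 + \left(\frac{59}{64} + 49 \left(- \frac{1}{34}\right)\right) \left(-34\right) = 484 + \left(\frac{59}{64} - \frac{49}{34}\right) \left(-34\right) = 484 - - \frac{565}{32} = 484 + \frac{565}{32} = \frac{16053}{32}$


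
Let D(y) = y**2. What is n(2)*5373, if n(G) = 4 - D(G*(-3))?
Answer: -171936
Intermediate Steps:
n(G) = 4 - 9*G**2 (n(G) = 4 - (G*(-3))**2 = 4 - (-3*G)**2 = 4 - 9*G**2)
n(2)*5373 = (4 - 9*2**2)*5373 = (4 - 9*4)*5373 = (4 - 36)*5373 = -32*5373 = -171936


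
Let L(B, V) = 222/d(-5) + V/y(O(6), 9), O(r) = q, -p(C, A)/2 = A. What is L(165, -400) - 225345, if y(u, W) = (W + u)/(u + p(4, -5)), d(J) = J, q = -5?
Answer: -1129447/5 ≈ -2.2589e+5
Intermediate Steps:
p(C, A) = -2*A
O(r) = -5
y(u, W) = (W + u)/(10 + u) (y(u, W) = (W + u)/(u - 2*(-5)) = (W + u)/(u + 10) = (W + u)/(10 + u))
L(B, V) = -222/5 + 5*V/4 (L(B, V) = 222/(-5) + V/(((9 - 5)/(10 - 5))) = 222*(-⅕) + V/((4/5)) = -222/5 + V/(((⅕)*4)) = -222/5 + V/(⅘) = -222/5 + V*(5/4) = -222/5 + 5*V/4)
L(165, -400) - 225345 = (-222/5 + (5/4)*(-400)) - 225345 = (-222/5 - 500) - 225345 = -2722/5 - 225345 = -1129447/5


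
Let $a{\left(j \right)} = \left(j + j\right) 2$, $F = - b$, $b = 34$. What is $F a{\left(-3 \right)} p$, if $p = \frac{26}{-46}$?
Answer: $- \frac{5304}{23} \approx -230.61$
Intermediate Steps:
$F = -34$ ($F = \left(-1\right) 34 = -34$)
$p = - \frac{13}{23}$ ($p = 26 \left(- \frac{1}{46}\right) = - \frac{13}{23} \approx -0.56522$)
$a{\left(j \right)} = 4 j$ ($a{\left(j \right)} = 2 j 2 = 4 j$)
$F a{\left(-3 \right)} p = - 34 \cdot 4 \left(-3\right) \left(- \frac{13}{23}\right) = \left(-34\right) \left(-12\right) \left(- \frac{13}{23}\right) = 408 \left(- \frac{13}{23}\right) = - \frac{5304}{23}$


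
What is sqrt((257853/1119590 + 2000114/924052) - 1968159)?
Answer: 7*I*sqrt(671729532256522623479392645)/129319922335 ≈ 1402.9*I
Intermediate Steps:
sqrt((257853/1119590 + 2000114/924052) - 1968159) = sqrt((257853*(1/1119590) + 2000114*(1/924052)) - 1968159) = sqrt((257853/1119590 + 1000057/462026) - 1968159) = sqrt(309697151702/129319922335 - 1968159) = sqrt(-254521859325779563/129319922335) = 7*I*sqrt(671729532256522623479392645)/129319922335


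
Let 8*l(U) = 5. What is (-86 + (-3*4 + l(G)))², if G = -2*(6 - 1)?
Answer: 606841/64 ≈ 9481.9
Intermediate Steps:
G = -10 (G = -2*5 = -10)
l(U) = 5/8 (l(U) = (⅛)*5 = 5/8)
(-86 + (-3*4 + l(G)))² = (-86 + (-3*4 + 5/8))² = (-86 + (-12 + 5/8))² = (-86 - 91/8)² = (-779/8)² = 606841/64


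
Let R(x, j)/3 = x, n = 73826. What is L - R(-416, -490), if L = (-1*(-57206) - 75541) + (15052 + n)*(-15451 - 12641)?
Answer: -2496777863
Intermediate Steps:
R(x, j) = 3*x
L = -2496779111 (L = (-1*(-57206) - 75541) + (15052 + 73826)*(-15451 - 12641) = (57206 - 75541) + 88878*(-28092) = -18335 - 2496760776 = -2496779111)
L - R(-416, -490) = -2496779111 - 3*(-416) = -2496779111 - 1*(-1248) = -2496779111 + 1248 = -2496777863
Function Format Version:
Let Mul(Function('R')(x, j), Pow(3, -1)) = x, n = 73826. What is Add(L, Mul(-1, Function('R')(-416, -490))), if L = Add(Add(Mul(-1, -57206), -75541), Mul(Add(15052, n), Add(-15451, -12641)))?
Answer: -2496777863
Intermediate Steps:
Function('R')(x, j) = Mul(3, x)
L = -2496779111 (L = Add(Add(Mul(-1, -57206), -75541), Mul(Add(15052, 73826), Add(-15451, -12641))) = Add(Add(57206, -75541), Mul(88878, -28092)) = Add(-18335, -2496760776) = -2496779111)
Add(L, Mul(-1, Function('R')(-416, -490))) = Add(-2496779111, Mul(-1, Mul(3, -416))) = Add(-2496779111, Mul(-1, -1248)) = Add(-2496779111, 1248) = -2496777863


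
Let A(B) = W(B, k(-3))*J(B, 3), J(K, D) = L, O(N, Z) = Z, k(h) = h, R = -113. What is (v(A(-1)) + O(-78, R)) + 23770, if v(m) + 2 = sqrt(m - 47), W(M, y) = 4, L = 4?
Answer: 23655 + I*sqrt(31) ≈ 23655.0 + 5.5678*I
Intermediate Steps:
J(K, D) = 4
A(B) = 16 (A(B) = 4*4 = 16)
v(m) = -2 + sqrt(-47 + m) (v(m) = -2 + sqrt(m - 47) = -2 + sqrt(-47 + m))
(v(A(-1)) + O(-78, R)) + 23770 = ((-2 + sqrt(-47 + 16)) - 113) + 23770 = ((-2 + sqrt(-31)) - 113) + 23770 = ((-2 + I*sqrt(31)) - 113) + 23770 = (-115 + I*sqrt(31)) + 23770 = 23655 + I*sqrt(31)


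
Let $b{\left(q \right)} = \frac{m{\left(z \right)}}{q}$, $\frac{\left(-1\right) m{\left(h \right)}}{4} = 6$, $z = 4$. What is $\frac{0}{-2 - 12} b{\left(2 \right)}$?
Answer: $0$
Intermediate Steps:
$m{\left(h \right)} = -24$ ($m{\left(h \right)} = \left(-4\right) 6 = -24$)
$b{\left(q \right)} = - \frac{24}{q}$
$\frac{0}{-2 - 12} b{\left(2 \right)} = \frac{0}{-2 - 12} \left(- \frac{24}{2}\right) = \frac{0}{-2 - 12} \left(\left(-24\right) \frac{1}{2}\right) = \frac{0}{-14} \left(-12\right) = 0 \left(- \frac{1}{14}\right) \left(-12\right) = 0 \left(-12\right) = 0$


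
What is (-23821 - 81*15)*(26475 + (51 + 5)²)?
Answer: -741340996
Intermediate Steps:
(-23821 - 81*15)*(26475 + (51 + 5)²) = (-23821 - 1215)*(26475 + 56²) = -25036*(26475 + 3136) = -25036*29611 = -741340996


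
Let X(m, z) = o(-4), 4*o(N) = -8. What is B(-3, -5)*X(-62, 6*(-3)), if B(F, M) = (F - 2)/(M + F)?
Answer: -5/4 ≈ -1.2500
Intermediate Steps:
o(N) = -2 (o(N) = (¼)*(-8) = -2)
X(m, z) = -2
B(F, M) = (-2 + F)/(F + M)
B(-3, -5)*X(-62, 6*(-3)) = ((-2 - 3)/(-3 - 5))*(-2) = (-5/(-8))*(-2) = -⅛*(-5)*(-2) = (5/8)*(-2) = -5/4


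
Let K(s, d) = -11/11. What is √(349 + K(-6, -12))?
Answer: 2*√87 ≈ 18.655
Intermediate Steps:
K(s, d) = -1 (K(s, d) = -11*1/11 = -1)
√(349 + K(-6, -12)) = √(349 - 1) = √348 = 2*√87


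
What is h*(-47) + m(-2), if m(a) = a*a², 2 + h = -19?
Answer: 979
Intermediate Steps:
h = -21 (h = -2 - 19 = -21)
m(a) = a³
h*(-47) + m(-2) = -21*(-47) + (-2)³ = 987 - 8 = 979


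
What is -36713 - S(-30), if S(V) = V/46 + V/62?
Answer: -26175559/713 ≈ -36712.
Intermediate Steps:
S(V) = 27*V/713 (S(V) = V*(1/46) + V*(1/62) = V/46 + V/62 = 27*V/713)
-36713 - S(-30) = -36713 - 27*(-30)/713 = -36713 - 1*(-810/713) = -36713 + 810/713 = -26175559/713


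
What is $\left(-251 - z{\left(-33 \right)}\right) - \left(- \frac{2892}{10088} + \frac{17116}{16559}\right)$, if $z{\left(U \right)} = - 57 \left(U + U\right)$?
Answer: $- \frac{167621289769}{41761798} \approx -4013.7$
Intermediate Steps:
$z{\left(U \right)} = - 114 U$ ($z{\left(U \right)} = - 57 \cdot 2 U = - 114 U$)
$\left(-251 - z{\left(-33 \right)}\right) - \left(- \frac{2892}{10088} + \frac{17116}{16559}\right) = \left(-251 - \left(-114\right) \left(-33\right)\right) - \left(- \frac{2892}{10088} + \frac{17116}{16559}\right) = \left(-251 - 3762\right) - \left(\left(-2892\right) \frac{1}{10088} + 17116 \cdot \frac{1}{16559}\right) = \left(-251 - 3762\right) - \left(- \frac{723}{2522} + \frac{17116}{16559}\right) = -4013 - \frac{31194395}{41761798} = - \frac{167621289769}{41761798}$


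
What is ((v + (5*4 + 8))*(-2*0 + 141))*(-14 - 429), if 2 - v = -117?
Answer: -9182061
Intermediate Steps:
v = 119 (v = 2 - 1*(-117) = 2 + 117 = 119)
((v + (5*4 + 8))*(-2*0 + 141))*(-14 - 429) = ((119 + (5*4 + 8))*(-2*0 + 141))*(-14 - 429) = ((119 + (20 + 8))*(0 + 141))*(-443) = ((119 + 28)*141)*(-443) = (147*141)*(-443) = 20727*(-443) = -9182061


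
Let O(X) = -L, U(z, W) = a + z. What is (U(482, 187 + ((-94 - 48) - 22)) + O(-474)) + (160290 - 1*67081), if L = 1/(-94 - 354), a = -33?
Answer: 41958785/448 ≈ 93658.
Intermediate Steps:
L = -1/448 (L = 1/(-448) = -1/448 ≈ -0.0022321)
U(z, W) = -33 + z
O(X) = 1/448 (O(X) = -1*(-1/448) = 1/448)
(U(482, 187 + ((-94 - 48) - 22)) + O(-474)) + (160290 - 1*67081) = ((-33 + 482) + 1/448) + (160290 - 1*67081) = (449 + 1/448) + (160290 - 67081) = 201153/448 + 93209 = 41958785/448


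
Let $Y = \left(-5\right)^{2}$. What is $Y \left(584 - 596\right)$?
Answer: $-300$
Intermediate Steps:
$Y = 25$
$Y \left(584 - 596\right) = 25 \left(584 - 596\right) = 25 \left(-12\right) = -300$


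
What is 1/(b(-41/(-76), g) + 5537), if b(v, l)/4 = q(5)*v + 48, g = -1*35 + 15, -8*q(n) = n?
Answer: 152/870603 ≈ 0.00017459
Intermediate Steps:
q(n) = -n/8
g = -20 (g = -35 + 15 = -20)
b(v, l) = 192 - 5*v/2 (b(v, l) = 4*((-⅛*5)*v + 48) = 4*(-5*v/8 + 48) = 4*(48 - 5*v/8) = 192 - 5*v/2)
1/(b(-41/(-76), g) + 5537) = 1/((192 - (-205)/(2*(-76))) + 5537) = 1/((192 - (-205)*(-1)/(2*76)) + 5537) = 1/((192 - 5/2*41/76) + 5537) = 1/((192 - 205/152) + 5537) = 1/(28979/152 + 5537) = 1/(870603/152) = 152/870603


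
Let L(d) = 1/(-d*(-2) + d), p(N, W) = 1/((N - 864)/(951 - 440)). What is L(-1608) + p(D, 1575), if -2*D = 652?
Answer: -176161/410040 ≈ -0.42962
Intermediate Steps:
D = -326 (D = -½*652 = -326)
p(N, W) = 1/(-864/511 + N/511) (p(N, W) = 1/((-864 + N)/511) = 1/((-864 + N)*(1/511)) = 1/(-864/511 + N/511))
L(d) = 1/(3*d) (L(d) = 1/(2*d + d) = 1/(3*d))
L(-1608) + p(D, 1575) = (⅓)/(-1608) + 511/(-864 - 326) = (⅓)*(-1/1608) + 511/(-1190) = -1/4824 + 511*(-1/1190) = -1/4824 - 73/170 = -176161/410040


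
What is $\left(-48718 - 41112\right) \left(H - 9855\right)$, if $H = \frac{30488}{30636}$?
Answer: $\frac{183233347570}{207} \approx 8.8519 \cdot 10^{8}$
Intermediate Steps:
$H = \frac{206}{207}$ ($H = 30488 \cdot \frac{1}{30636} = \frac{206}{207} \approx 0.99517$)
$\left(-48718 - 41112\right) \left(H - 9855\right) = \left(-48718 - 41112\right) \left(\frac{206}{207} - 9855\right) = \left(-89830\right) \left(- \frac{2039779}{207}\right) = \frac{183233347570}{207}$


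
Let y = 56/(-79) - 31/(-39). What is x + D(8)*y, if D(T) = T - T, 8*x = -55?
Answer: -55/8 ≈ -6.8750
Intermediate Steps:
x = -55/8 (x = (⅛)*(-55) = -55/8 ≈ -6.8750)
D(T) = 0
y = 265/3081 (y = 56*(-1/79) - 31*(-1/39) = -56/79 + 31/39 = 265/3081 ≈ 0.086011)
x + D(8)*y = -55/8 + 0*(265/3081) = -55/8 + 0 = -55/8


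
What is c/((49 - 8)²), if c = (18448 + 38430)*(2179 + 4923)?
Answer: 403947556/1681 ≈ 2.4030e+5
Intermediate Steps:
c = 403947556 (c = 56878*7102 = 403947556)
c/((49 - 8)²) = 403947556/((49 - 8)²) = 403947556/(41²) = 403947556/1681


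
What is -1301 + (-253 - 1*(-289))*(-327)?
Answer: -13073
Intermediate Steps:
-1301 + (-253 - 1*(-289))*(-327) = -1301 + (-253 + 289)*(-327) = -1301 + 36*(-327) = -1301 - 11772 = -13073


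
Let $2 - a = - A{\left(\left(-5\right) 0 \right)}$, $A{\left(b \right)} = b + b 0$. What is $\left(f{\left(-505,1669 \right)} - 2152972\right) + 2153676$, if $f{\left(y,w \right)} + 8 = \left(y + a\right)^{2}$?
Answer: $253705$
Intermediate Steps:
$A{\left(b \right)} = b$ ($A{\left(b \right)} = b + 0 = b$)
$a = 2$ ($a = 2 - - \left(-5\right) 0 = 2 - \left(-1\right) 0 = 2 - 0 = 2 + 0 = 2$)
$f{\left(y,w \right)} = -8 + \left(2 + y\right)^{2}$ ($f{\left(y,w \right)} = -8 + \left(y + 2\right)^{2} = -8 + \left(2 + y\right)^{2}$)
$\left(f{\left(-505,1669 \right)} - 2152972\right) + 2153676 = \left(\left(-8 + \left(2 - 505\right)^{2}\right) - 2152972\right) + 2153676 = \left(\left(-8 + \left(-503\right)^{2}\right) - 2152972\right) + 2153676 = \left(\left(-8 + 253009\right) - 2152972\right) + 2153676 = \left(253001 - 2152972\right) + 2153676 = -1899971 + 2153676 = 253705$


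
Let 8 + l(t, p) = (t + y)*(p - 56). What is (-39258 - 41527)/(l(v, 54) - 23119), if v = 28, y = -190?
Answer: 80785/22803 ≈ 3.5427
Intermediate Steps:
l(t, p) = -8 + (-190 + t)*(-56 + p) (l(t, p) = -8 + (t - 190)*(p - 56) = -8 + (-190 + t)*(-56 + p))
(-39258 - 41527)/(l(v, 54) - 23119) = (-39258 - 41527)/((10632 - 190*54 - 56*28 + 54*28) - 23119) = -80785/((10632 - 10260 - 1568 + 1512) - 23119) = -80785/(316 - 23119) = -80785/(-22803) = -80785*(-1/22803) = 80785/22803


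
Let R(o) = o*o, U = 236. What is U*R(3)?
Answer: 2124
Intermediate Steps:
R(o) = o**2
U*R(3) = 236*3**2 = 236*9 = 2124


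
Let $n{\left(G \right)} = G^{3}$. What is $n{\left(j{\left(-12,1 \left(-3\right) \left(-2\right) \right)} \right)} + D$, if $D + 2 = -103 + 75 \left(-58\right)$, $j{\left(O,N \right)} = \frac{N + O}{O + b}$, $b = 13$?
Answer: $-4671$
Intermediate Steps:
$j{\left(O,N \right)} = \frac{N + O}{13 + O}$ ($j{\left(O,N \right)} = \frac{N + O}{O + 13} = \frac{N + O}{13 + O}$)
$D = -4455$ ($D = -2 + \left(-103 + 75 \left(-58\right)\right) = -2 - 4453 = -4455$)
$n{\left(j{\left(-12,1 \left(-3\right) \left(-2\right) \right)} \right)} + D = \left(\frac{1 \left(-3\right) \left(-2\right) - 12}{13 - 12}\right)^{3} - 4455 = \left(\frac{\left(-3\right) \left(-2\right) - 12}{1}\right)^{3} - 4455 = \left(1 \left(6 - 12\right)\right)^{3} - 4455 = \left(1 \left(-6\right)\right)^{3} - 4455 = \left(-6\right)^{3} - 4455 = -216 - 4455 = -4671$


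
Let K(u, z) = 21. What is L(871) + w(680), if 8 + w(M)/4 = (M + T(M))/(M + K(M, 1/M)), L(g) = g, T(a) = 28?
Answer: 590971/701 ≈ 843.04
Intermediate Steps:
w(M) = -32 + 4*(28 + M)/(21 + M) (w(M) = -32 + 4*((M + 28)/(M + 21)) = -32 + 4*((28 + M)/(21 + M)) = -32 + 4*(28 + M)/(21 + M))
L(871) + w(680) = 871 + 28*(-20 - 1*680)/(21 + 680) = 871 + 28*(-20 - 680)/701 = 871 + 28*(1/701)*(-700) = 871 - 19600/701 = 590971/701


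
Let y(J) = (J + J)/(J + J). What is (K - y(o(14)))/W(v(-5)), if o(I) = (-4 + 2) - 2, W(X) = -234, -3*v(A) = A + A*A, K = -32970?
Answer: 32971/234 ≈ 140.90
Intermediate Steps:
v(A) = -A/3 - A**2/3 (v(A) = -(A + A*A)/3 = -(A + A**2)/3 = -A/3 - A**2/3)
o(I) = -4 (o(I) = -2 - 2 = -4)
y(J) = 1 (y(J) = (2*J)/((2*J)) = (2*J)*(1/(2*J)) = 1)
(K - y(o(14)))/W(v(-5)) = (-32970 - 1*1)/(-234) = (-32970 - 1)*(-1/234) = -32971*(-1/234) = 32971/234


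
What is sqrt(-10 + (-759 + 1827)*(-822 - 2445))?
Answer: I*sqrt(3489166) ≈ 1867.9*I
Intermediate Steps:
sqrt(-10 + (-759 + 1827)*(-822 - 2445)) = sqrt(-10 + 1068*(-3267)) = sqrt(-10 - 3489156) = sqrt(-3489166) = I*sqrt(3489166)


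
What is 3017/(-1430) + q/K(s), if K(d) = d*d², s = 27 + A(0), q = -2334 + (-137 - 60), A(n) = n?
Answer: -63002941/28146690 ≈ -2.2384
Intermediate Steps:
q = -2531 (q = -2334 - 197 = -2531)
s = 27 (s = 27 + 0 = 27)
K(d) = d³
3017/(-1430) + q/K(s) = 3017/(-1430) - 2531/(27³) = 3017*(-1/1430) - 2531/19683 = -3017/1430 - 2531*1/19683 = -3017/1430 - 2531/19683 = -63002941/28146690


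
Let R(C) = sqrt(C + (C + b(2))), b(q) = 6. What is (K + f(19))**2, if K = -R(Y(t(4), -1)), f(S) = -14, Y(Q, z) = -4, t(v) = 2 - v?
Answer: (14 + I*sqrt(2))**2 ≈ 194.0 + 39.598*I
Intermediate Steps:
R(C) = sqrt(6 + 2*C) (R(C) = sqrt(C + (C + 6)) = sqrt(C + (6 + C)) = sqrt(6 + 2*C))
K = -I*sqrt(2) (K = -sqrt(6 + 2*(-4)) = -sqrt(6 - 8) = -sqrt(-2) = -I*sqrt(2) ≈ -1.4142*I)
(K + f(19))**2 = (-I*sqrt(2) - 14)**2 = (-14 - I*sqrt(2))**2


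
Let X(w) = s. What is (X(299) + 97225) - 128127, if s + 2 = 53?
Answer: -30851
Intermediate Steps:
s = 51 (s = -2 + 53 = 51)
X(w) = 51
(X(299) + 97225) - 128127 = (51 + 97225) - 128127 = 97276 - 128127 = -30851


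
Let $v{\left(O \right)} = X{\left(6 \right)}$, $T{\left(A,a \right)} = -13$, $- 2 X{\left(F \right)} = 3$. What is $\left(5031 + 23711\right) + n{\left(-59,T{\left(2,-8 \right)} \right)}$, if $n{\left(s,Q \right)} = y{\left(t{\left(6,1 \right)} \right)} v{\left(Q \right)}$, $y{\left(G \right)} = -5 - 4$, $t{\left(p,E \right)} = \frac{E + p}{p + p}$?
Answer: $\frac{57511}{2} \approx 28756.0$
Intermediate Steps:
$t{\left(p,E \right)} = \frac{E + p}{2 p}$
$X{\left(F \right)} = - \frac{3}{2}$ ($X{\left(F \right)} = \left(- \frac{1}{2}\right) 3 = - \frac{3}{2}$)
$v{\left(O \right)} = - \frac{3}{2}$
$y{\left(G \right)} = -9$ ($y{\left(G \right)} = -5 - 4 = -9$)
$n{\left(s,Q \right)} = \frac{27}{2}$ ($n{\left(s,Q \right)} = \left(-9\right) \left(- \frac{3}{2}\right) = \frac{27}{2}$)
$\left(5031 + 23711\right) + n{\left(-59,T{\left(2,-8 \right)} \right)} = \left(5031 + 23711\right) + \frac{27}{2} = 28742 + \frac{27}{2} = \frac{57511}{2}$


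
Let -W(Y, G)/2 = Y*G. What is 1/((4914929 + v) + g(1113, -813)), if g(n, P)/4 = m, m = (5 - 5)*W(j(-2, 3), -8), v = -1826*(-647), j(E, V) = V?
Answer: 1/6096351 ≈ 1.6403e-7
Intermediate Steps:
v = 1181422
W(Y, G) = -2*G*Y (W(Y, G) = -2*Y*G = -2*G*Y)
m = 0 (m = (5 - 5)*(-2*(-8)*3) = 0*48 = 0)
g(n, P) = 0 (g(n, P) = 4*0 = 0)
1/((4914929 + v) + g(1113, -813)) = 1/((4914929 + 1181422) + 0) = 1/(6096351 + 0) = 1/6096351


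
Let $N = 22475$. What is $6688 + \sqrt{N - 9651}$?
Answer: $6688 + 2 \sqrt{3206} \approx 6801.2$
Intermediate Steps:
$6688 + \sqrt{N - 9651} = 6688 + \sqrt{22475 - 9651} = 6688 + \sqrt{12824} = 6688 + 2 \sqrt{3206}$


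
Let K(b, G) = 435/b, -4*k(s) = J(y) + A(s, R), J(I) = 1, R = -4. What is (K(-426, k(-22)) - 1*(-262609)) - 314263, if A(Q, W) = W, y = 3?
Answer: -7335013/142 ≈ -51655.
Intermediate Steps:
k(s) = 3/4 (k(s) = -(1 - 4)/4 = -1/4*(-3) = 3/4)
(K(-426, k(-22)) - 1*(-262609)) - 314263 = (435/(-426) - 1*(-262609)) - 314263 = (435*(-1/426) + 262609) - 314263 = (-145/142 + 262609) - 314263 = 37290333/142 - 314263 = -7335013/142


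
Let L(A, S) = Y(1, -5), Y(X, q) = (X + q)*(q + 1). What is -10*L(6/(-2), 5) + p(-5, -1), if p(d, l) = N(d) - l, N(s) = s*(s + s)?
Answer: -109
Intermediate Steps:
Y(X, q) = (1 + q)*(X + q) (Y(X, q) = (X + q)*(1 + q) = (1 + q)*(X + q))
L(A, S) = 16 (L(A, S) = 1 - 5 + (-5)² + 1*(-5) = 1 - 5 + 25 - 5 = 16)
N(s) = 2*s² (N(s) = s*(2*s) = 2*s²)
p(d, l) = -l + 2*d² (p(d, l) = 2*d² - l = -l + 2*d²)
-10*L(6/(-2), 5) + p(-5, -1) = -10*16 + (-1*(-1) + 2*(-5)²) = -160 + (1 + 2*25) = -160 + (1 + 50) = -160 + 51 = -109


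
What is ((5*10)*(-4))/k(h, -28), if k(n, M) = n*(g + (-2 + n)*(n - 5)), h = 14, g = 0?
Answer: -25/189 ≈ -0.13228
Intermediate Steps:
k(n, M) = n*(-5 + n)*(-2 + n) (k(n, M) = n*(0 + (-2 + n)*(n - 5)) = n*(0 + (-2 + n)*(-5 + n)) = n*(0 + (-5 + n)*(-2 + n)) = n*((-5 + n)*(-2 + n)) = n*(-5 + n)*(-2 + n))
((5*10)*(-4))/k(h, -28) = ((5*10)*(-4))/((14*(10 + 14² - 7*14))) = (50*(-4))/((14*(10 + 196 - 98))) = -200/(14*108) = -200/1512 = -200*1/1512 = -25/189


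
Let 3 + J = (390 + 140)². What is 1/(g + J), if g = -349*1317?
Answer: -1/178736 ≈ -5.5948e-6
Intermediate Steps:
g = -459633
J = 280897 (J = -3 + (390 + 140)² = -3 + 530² = -3 + 280900 = 280897)
1/(g + J) = 1/(-459633 + 280897) = 1/(-178736) = -1/178736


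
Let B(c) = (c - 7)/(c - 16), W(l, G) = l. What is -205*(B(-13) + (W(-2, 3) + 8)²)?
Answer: -218120/29 ≈ -7521.4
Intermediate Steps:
B(c) = (-7 + c)/(-16 + c)
-205*(B(-13) + (W(-2, 3) + 8)²) = -205*((-7 - 13)/(-16 - 13) + (-2 + 8)²) = -205*(-20/(-29) + 6²) = -205*(-1/29*(-20) + 36) = -205*(20/29 + 36) = -205*1064/29 = -218120/29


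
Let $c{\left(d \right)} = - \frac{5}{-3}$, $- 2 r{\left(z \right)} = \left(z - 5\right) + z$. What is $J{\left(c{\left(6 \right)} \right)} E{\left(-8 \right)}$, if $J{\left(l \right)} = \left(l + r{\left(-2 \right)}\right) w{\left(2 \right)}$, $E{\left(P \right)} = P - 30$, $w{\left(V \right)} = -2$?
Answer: $\frac{1406}{3} \approx 468.67$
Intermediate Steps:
$r{\left(z \right)} = \frac{5}{2} - z$ ($r{\left(z \right)} = - \frac{\left(z - 5\right) + z}{2} = - \frac{\left(-5 + z\right) + z}{2} = - \frac{-5 + 2 z}{2} = \frac{5}{2} - z$)
$E{\left(P \right)} = -30 + P$ ($E{\left(P \right)} = P - 30 = -30 + P$)
$c{\left(d \right)} = \frac{5}{3}$ ($c{\left(d \right)} = \left(-5\right) \left(- \frac{1}{3}\right) = \frac{5}{3}$)
$J{\left(l \right)} = -9 - 2 l$ ($J{\left(l \right)} = \left(l + \left(\frac{5}{2} - -2\right)\right) \left(-2\right) = \left(l + \left(\frac{5}{2} + 2\right)\right) \left(-2\right) = \left(l + \frac{9}{2}\right) \left(-2\right) = \left(\frac{9}{2} + l\right) \left(-2\right) = -9 - 2 l$)
$J{\left(c{\left(6 \right)} \right)} E{\left(-8 \right)} = \left(-9 - \frac{10}{3}\right) \left(-30 - 8\right) = \left(-9 - \frac{10}{3}\right) \left(-38\right) = \left(- \frac{37}{3}\right) \left(-38\right) = \frac{1406}{3}$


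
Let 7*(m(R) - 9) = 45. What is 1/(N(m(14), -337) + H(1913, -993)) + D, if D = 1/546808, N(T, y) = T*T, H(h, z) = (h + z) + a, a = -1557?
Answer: -26774043/10689549592 ≈ -0.0025047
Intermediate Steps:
H(h, z) = -1557 + h + z (H(h, z) = (h + z) - 1557 = -1557 + h + z)
m(R) = 108/7 (m(R) = 9 + (⅐)*45 = 9 + 45/7 = 108/7)
N(T, y) = T²
D = 1/546808 ≈ 1.8288e-6
1/(N(m(14), -337) + H(1913, -993)) + D = 1/((108/7)² + (-1557 + 1913 - 993)) + 1/546808 = 1/(11664/49 - 637) + 1/546808 = 1/(-19549/49) + 1/546808 = -49/19549 + 1/546808 = -26774043/10689549592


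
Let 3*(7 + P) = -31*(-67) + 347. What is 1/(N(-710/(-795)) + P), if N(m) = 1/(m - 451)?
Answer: 71567/57325008 ≈ 0.0012484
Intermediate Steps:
N(m) = 1/(-451 + m)
P = 801 (P = -7 + (-31*(-67) + 347)/3 = -7 + (2077 + 347)/3 = -7 + (⅓)*2424 = -7 + 808 = 801)
1/(N(-710/(-795)) + P) = 1/(1/(-451 - 710/(-795)) + 801) = 1/(1/(-451 - 710*(-1/795)) + 801) = 1/(1/(-451 + 142/159) + 801) = 1/(1/(-71567/159) + 801) = 1/(-159/71567 + 801) = 1/(57325008/71567) = 71567/57325008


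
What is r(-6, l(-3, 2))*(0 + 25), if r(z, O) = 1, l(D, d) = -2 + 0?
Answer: 25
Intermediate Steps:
l(D, d) = -2
r(-6, l(-3, 2))*(0 + 25) = 1*(0 + 25) = 1*25 = 25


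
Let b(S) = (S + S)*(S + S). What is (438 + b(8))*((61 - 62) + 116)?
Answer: 79810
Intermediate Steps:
b(S) = 4*S**2 (b(S) = (2*S)*(2*S) = 4*S**2)
(438 + b(8))*((61 - 62) + 116) = (438 + 4*8**2)*((61 - 62) + 116) = (438 + 4*64)*(-1 + 116) = (438 + 256)*115 = 694*115 = 79810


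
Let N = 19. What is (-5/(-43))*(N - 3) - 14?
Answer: -522/43 ≈ -12.140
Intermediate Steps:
(-5/(-43))*(N - 3) - 14 = (-5/(-43))*(19 - 3) - 14 = -5*(-1/43)*16 - 14 = (5/43)*16 - 14 = 80/43 - 14 = -522/43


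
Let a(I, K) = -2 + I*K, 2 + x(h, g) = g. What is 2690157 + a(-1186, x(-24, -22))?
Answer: 2718619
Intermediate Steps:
x(h, g) = -2 + g
2690157 + a(-1186, x(-24, -22)) = 2690157 + (-2 - 1186*(-2 - 22)) = 2690157 + (-2 - 1186*(-24)) = 2690157 + (-2 + 28464) = 2690157 + 28462 = 2718619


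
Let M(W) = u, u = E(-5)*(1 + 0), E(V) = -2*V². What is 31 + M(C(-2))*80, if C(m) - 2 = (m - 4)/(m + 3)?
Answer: -3969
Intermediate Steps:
C(m) = 2 + (-4 + m)/(3 + m) (C(m) = 2 + (m - 4)/(m + 3) = 2 + (-4 + m)/(3 + m))
u = -50 (u = (-2*(-5)²)*(1 + 0) = -2*25*1 = -50*1 = -50)
M(W) = -50
31 + M(C(-2))*80 = 31 - 50*80 = 31 - 4000 = -3969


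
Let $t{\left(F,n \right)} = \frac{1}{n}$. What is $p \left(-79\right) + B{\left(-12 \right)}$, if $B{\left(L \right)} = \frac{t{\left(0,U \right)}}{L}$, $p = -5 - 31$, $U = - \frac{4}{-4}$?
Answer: $\frac{34127}{12} \approx 2843.9$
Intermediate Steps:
$U = 1$ ($U = \left(-4\right) \left(- \frac{1}{4}\right) = 1$)
$p = -36$
$B{\left(L \right)} = \frac{1}{L}$ ($B{\left(L \right)} = \frac{1}{1 L} = 1 \frac{1}{L} = \frac{1}{L}$)
$p \left(-79\right) + B{\left(-12 \right)} = \left(-36\right) \left(-79\right) + \frac{1}{-12} = 2844 - \frac{1}{12} = \frac{34127}{12}$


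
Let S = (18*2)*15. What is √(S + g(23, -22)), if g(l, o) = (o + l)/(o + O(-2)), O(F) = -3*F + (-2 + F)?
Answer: √53995/10 ≈ 23.237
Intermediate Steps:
O(F) = -2 - 2*F
S = 540 (S = 36*15 = 540)
g(l, o) = (l + o)/(2 + o) (g(l, o) = (o + l)/(o + (-2 - 2*(-2))) = (l + o)/(o + (-2 + 4)) = (l + o)/(o + 2) = (l + o)/(2 + o))
√(S + g(23, -22)) = √(540 + (23 - 22)/(2 - 22)) = √(540 + 1/(-20)) = √(540 - 1/20*1) = √(540 - 1/20) = √(10799/20) = √53995/10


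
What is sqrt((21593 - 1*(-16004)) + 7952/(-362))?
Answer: sqrt(1230995661)/181 ≈ 193.84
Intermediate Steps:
sqrt((21593 - 1*(-16004)) + 7952/(-362)) = sqrt((21593 + 16004) + 7952*(-1/362)) = sqrt(37597 - 3976/181) = sqrt(6801081/181) = sqrt(1230995661)/181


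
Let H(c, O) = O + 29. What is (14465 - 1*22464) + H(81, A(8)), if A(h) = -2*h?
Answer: -7986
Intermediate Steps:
H(c, O) = 29 + O
(14465 - 1*22464) + H(81, A(8)) = (14465 - 1*22464) + (29 - 2*8) = (14465 - 22464) + (29 - 16) = -7999 + 13 = -7986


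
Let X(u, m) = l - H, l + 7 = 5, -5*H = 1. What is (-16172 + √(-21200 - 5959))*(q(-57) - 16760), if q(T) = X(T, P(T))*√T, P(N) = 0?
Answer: (16172 - I*√27159)*(83800 + 9*I*√57)/5 ≈ 2.7105e+8 - 2.5423e+6*I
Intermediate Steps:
H = -⅕ (H = -⅕*1 = -⅕ ≈ -0.20000)
l = -2 (l = -7 + 5 = -2)
X(u, m) = -9/5 (X(u, m) = -2 - 1*(-⅕) = -2 + ⅕ = -9/5)
q(T) = -9*√T/5
(-16172 + √(-21200 - 5959))*(q(-57) - 16760) = (-16172 + √(-21200 - 5959))*(-9*I*√57/5 - 16760) = (-16172 + √(-27159))*(-9*I*√57/5 - 16760) = (-16172 + I*√27159)*(-9*I*√57/5 - 16760) = (-16172 + I*√27159)*(-16760 - 9*I*√57/5) = (-16760 - 9*I*√57/5)*(-16172 + I*√27159)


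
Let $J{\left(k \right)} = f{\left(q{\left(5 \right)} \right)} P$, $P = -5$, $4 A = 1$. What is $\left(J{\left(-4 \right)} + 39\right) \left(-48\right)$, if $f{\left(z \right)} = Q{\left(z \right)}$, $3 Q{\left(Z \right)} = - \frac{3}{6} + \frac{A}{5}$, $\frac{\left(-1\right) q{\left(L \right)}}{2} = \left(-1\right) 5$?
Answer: $-1908$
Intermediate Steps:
$A = \frac{1}{4}$ ($A = \frac{1}{4} \cdot 1 = \frac{1}{4} \approx 0.25$)
$q{\left(L \right)} = 10$ ($q{\left(L \right)} = - 2 \left(\left(-1\right) 5\right) = \left(-2\right) \left(-5\right) = 10$)
$Q{\left(Z \right)} = - \frac{3}{20}$ ($Q{\left(Z \right)} = \frac{- \frac{3}{6} + \frac{1}{4 \cdot 5}}{3} = \frac{\left(-3\right) \frac{1}{6} + \frac{1}{4} \cdot \frac{1}{5}}{3} = \frac{- \frac{1}{2} + \frac{1}{20}}{3} = \frac{1}{3} \left(- \frac{9}{20}\right) = - \frac{3}{20}$)
$f{\left(z \right)} = - \frac{3}{20}$
$J{\left(k \right)} = \frac{3}{4}$ ($J{\left(k \right)} = \left(- \frac{3}{20}\right) \left(-5\right) = \frac{3}{4}$)
$\left(J{\left(-4 \right)} + 39\right) \left(-48\right) = \left(\frac{3}{4} + 39\right) \left(-48\right) = \frac{159}{4} \left(-48\right) = -1908$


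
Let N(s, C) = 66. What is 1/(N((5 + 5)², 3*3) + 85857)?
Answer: 1/85923 ≈ 1.1638e-5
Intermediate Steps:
1/(N((5 + 5)², 3*3) + 85857) = 1/(66 + 85857) = 1/85923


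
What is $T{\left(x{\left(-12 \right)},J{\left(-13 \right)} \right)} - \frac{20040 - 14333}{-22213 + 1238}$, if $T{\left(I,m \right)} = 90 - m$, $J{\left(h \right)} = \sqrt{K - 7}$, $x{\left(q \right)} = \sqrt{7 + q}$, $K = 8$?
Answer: $\frac{1872482}{20975} \approx 89.272$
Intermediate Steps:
$J{\left(h \right)} = 1$ ($J{\left(h \right)} = \sqrt{8 - 7} = \sqrt{1} = 1$)
$T{\left(x{\left(-12 \right)},J{\left(-13 \right)} \right)} - \frac{20040 - 14333}{-22213 + 1238} = \left(90 - 1\right) - \frac{20040 - 14333}{-22213 + 1238} = \left(90 - 1\right) - \frac{5707}{-20975} = 89 - 5707 \left(- \frac{1}{20975}\right) = 89 - - \frac{5707}{20975} = 89 + \frac{5707}{20975} = \frac{1872482}{20975}$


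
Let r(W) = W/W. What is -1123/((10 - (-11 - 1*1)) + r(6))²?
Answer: -1123/529 ≈ -2.1229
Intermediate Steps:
r(W) = 1
-1123/((10 - (-11 - 1*1)) + r(6))² = -1123/((10 - (-11 - 1*1)) + 1)² = -1123/((10 - (-11 - 1)) + 1)² = -1123/((10 - 1*(-12)) + 1)² = -1123/((10 + 12) + 1)² = -1123/(22 + 1)² = -1123/(23²) = -1123/529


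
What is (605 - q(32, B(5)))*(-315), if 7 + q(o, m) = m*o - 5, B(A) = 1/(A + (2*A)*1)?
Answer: -193683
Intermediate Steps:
B(A) = 1/(3*A) (B(A) = 1/(A + 2*A) = 1/(3*A))
q(o, m) = -12 + m*o (q(o, m) = -7 + (m*o - 5) = -7 + (-5 + m*o) = -12 + m*o)
(605 - q(32, B(5)))*(-315) = (605 - (-12 + ((⅓)/5)*32))*(-315) = (605 - (-12 + ((⅓)*(⅕))*32))*(-315) = (605 - (-12 + (1/15)*32))*(-315) = (605 - (-12 + 32/15))*(-315) = (605 - 1*(-148/15))*(-315) = (605 + 148/15)*(-315) = (9223/15)*(-315) = -193683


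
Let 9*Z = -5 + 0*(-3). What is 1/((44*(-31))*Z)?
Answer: 9/6820 ≈ 0.0013196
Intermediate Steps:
Z = -5/9 (Z = (-5 + 0*(-3))/9 = (-5 + 0)/9 = (⅑)*(-5) = -5/9 ≈ -0.55556)
1/((44*(-31))*Z) = 1/((44*(-31))*(-5/9)) = 1/(-1364*(-5/9)) = 1/(6820/9) = 9/6820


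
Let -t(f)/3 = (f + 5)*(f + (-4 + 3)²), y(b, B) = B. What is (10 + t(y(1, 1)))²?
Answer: 676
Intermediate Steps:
t(f) = -3*(1 + f)*(5 + f) (t(f) = -3*(f + 5)*(f + (-4 + 3)²) = -3*(5 + f)*(f + (-1)²) = -3*(5 + f)*(f + 1) = -3*(5 + f)*(1 + f) = -3*(1 + f)*(5 + f))
(10 + t(y(1, 1)))² = (10 + (-15 - 18*1 - 3*1²))² = (10 + (-15 - 18 - 3*1))² = (10 + (-15 - 18 - 3))² = (10 - 36)² = (-26)² = 676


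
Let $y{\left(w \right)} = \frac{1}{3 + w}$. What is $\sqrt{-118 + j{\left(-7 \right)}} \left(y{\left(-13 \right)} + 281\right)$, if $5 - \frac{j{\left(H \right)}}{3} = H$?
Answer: $\frac{2809 i \sqrt{82}}{10} \approx 2543.7 i$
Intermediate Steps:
$j{\left(H \right)} = 15 - 3 H$
$\sqrt{-118 + j{\left(-7 \right)}} \left(y{\left(-13 \right)} + 281\right) = \sqrt{-118 + \left(15 - -21\right)} \left(\frac{1}{3 - 13} + 281\right) = \sqrt{-118 + \left(15 + 21\right)} \left(\frac{1}{-10} + 281\right) = \sqrt{-118 + 36} \left(- \frac{1}{10} + 281\right) = \sqrt{-82} \cdot \frac{2809}{10} = i \sqrt{82} \cdot \frac{2809}{10} = \frac{2809 i \sqrt{82}}{10}$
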